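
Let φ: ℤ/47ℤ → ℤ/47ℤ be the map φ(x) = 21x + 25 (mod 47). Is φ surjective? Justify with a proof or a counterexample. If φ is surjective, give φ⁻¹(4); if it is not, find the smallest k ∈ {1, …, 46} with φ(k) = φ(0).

46

Since gcd(21, 47) = 1, 21 is invertible modulo 47. Euclid's algorithm: 47 = 2·21 + 5, 21 = 4·5 + 1; back-substituting gives 1 = 9·21 − 4·47, so 21⁻¹ ≡ 9 (mod 47).
For any y ∈ ℤ/47ℤ, x = 9(y − 25) mod 47 satisfies φ(x) = 21·9(y − 25) + 25 ≡ y (since 21·9 ≡ 1 mod 47). So every y has a preimage.
Hence φ is surjective.
Since φ is surjective, we find φ⁻¹(4): we need 21x ≡ 4 − 25 ≡ 26 (mod 47). Using 21⁻¹ = 9: x ≡ 9·26 = 234 = 4·47 + 46, so x = 46.
Check: φ(46) = 21·46 + 25 = 991 = 21·47 + 4 ≡ 4 (mod 47).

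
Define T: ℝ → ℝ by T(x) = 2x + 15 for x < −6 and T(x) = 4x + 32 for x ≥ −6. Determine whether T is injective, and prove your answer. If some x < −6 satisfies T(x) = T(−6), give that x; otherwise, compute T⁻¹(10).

Both pieces are strictly increasing (slopes 2 and 4), so each is injective on its own interval.
The left piece maps (−∞, −6) onto (−∞, 3); the right piece maps [−6, ∞) onto [8, ∞).
These images are disjoint, so no value is attained by both pieces. Hence T is injective.
Because the two images are disjoint, no x < −6 has T(x) = T(−6), so we compute T⁻¹(10): 10 lies in [8, ∞), so solve 4x + 32 = 10: x = (10 − 32)/4 = −11/2.

-11/2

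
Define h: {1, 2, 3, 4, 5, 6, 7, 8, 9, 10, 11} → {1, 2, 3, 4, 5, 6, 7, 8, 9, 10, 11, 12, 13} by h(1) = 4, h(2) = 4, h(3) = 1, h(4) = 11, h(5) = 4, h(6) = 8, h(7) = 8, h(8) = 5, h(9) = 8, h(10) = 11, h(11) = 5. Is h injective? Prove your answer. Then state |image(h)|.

h(1) = 4 = h(2) with 1 ≠ 2, so h is not injective.
The image of h is {1, 4, 5, 8, 11}, which has 5 elements.

5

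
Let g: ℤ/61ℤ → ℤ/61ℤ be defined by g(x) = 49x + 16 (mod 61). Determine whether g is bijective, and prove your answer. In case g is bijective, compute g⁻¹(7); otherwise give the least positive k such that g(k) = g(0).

If g(s) = g(t), then 49s ≡ 49t (mod 61). Because gcd(49, 61) = 1, we may cancel 49 to get s ≡ t (mod 61).
We now compute 49⁻¹ mod 61 explicitly. Euclid's algorithm: 61 = 1·49 + 12, 49 = 4·12 + 1; back-substituting gives 1 = 5·49 − 4·61, so 49⁻¹ ≡ 5 (mod 61).
Then y ↦ 5(y − 16) is a two-sided inverse to g, so every y ∈ ℤ/61ℤ has a preimage.
Thus g is bijective.
Since g is bijective, we find g⁻¹(7): we need 49x ≡ 7 − 16 ≡ 52 (mod 61). Using 49⁻¹ = 5: x ≡ 5·52 = 260 = 4·61 + 16, so x = 16.
Check: g(16) = 49·16 + 16 = 800 = 13·61 + 7 ≡ 7 (mod 61).

16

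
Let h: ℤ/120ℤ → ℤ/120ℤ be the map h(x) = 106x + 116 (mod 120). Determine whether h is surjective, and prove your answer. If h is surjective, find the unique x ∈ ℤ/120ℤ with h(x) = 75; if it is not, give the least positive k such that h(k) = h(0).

60

Since gcd(106, 120) = 2, we have 106x ≡ 0 (mod 2) for all x, so h(x) ≡ 0 (mod 2).
But 1 ≢ 0 (mod 2), so 1 ∈ ℤ/120ℤ has no preimage. So h is not surjective.
Since h is not surjective, we find the least positive k with h(k) = h(0): this means 106k ≡ 0 (mod 120), i.e. 120 ∣ 106k. Since gcd(106, 120) = 2, dividing through by 2 this holds exactly when 60 ∣ 53k, and as gcd(53, 60) = 1, exactly when 60 ∣ k.
The smallest positive such k is 60.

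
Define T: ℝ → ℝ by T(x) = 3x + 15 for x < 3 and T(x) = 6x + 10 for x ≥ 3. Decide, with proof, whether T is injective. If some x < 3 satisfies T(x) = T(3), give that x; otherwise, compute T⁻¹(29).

Both pieces are strictly increasing (slopes 3 and 6), so each is injective on its own interval.
The left piece maps (−∞, 3) onto (−∞, 24); the right piece maps [3, ∞) onto [28, ∞).
These images are disjoint, so no value is attained by both pieces. Thus T is injective.
Because the two images are disjoint, no x < 3 has T(x) = T(3), so we compute T⁻¹(29): 29 lies in [28, ∞), so solve 6x + 10 = 29: x = (29 − 10)/6 = 19/6.

19/6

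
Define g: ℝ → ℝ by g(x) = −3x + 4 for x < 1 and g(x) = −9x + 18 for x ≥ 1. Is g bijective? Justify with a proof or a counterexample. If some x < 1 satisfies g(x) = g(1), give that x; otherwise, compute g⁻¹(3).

-5/3

Both pieces are strictly decreasing (slopes −3 and −9), so each is injective on its own interval.
The left piece maps (−∞, 1) onto (1, ∞); the right piece maps [1, ∞) onto (−∞, 9].
These images overlap. In particular g(1) = 9 (right piece), and solving −3x + 4 = 9 on the left piece gives x = −5/3 < 1.
So g(−5/3) = g(1) with −5/3 ≠ 1, and g is not injective, hence not bijective. This x = −5/3 is the requested value below 1.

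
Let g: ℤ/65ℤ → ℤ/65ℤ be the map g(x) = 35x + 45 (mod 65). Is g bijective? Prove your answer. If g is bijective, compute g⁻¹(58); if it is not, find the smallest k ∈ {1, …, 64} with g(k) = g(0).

13

We have gcd(35, 65) = 5 > 1. Taking x_1 = 0 and x_2 = 13: g(0) = 45 and g(13) = 35·13 + 45 = 500 ≡ 45 (mod 65).
So g(0) = g(13) while 0 ≠ 13, hence g is not injective, hence not bijective.
Since g is not bijective, we find the least positive k with g(k) = g(0): this means 35k ≡ 0 (mod 65), i.e. 65 ∣ 35k. Since gcd(35, 65) = 5, dividing through by 5 this holds exactly when 13 ∣ 7k, and as gcd(7, 13) = 1, exactly when 13 ∣ k.
The smallest positive such k is 13.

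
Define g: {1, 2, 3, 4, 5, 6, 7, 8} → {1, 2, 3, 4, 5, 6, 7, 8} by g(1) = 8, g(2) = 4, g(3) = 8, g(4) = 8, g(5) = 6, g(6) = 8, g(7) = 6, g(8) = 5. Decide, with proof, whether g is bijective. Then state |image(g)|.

4

g(1) = 8 = g(3) with 1 ≠ 3, so g is not injective, hence not bijective.
The image of g is {4, 5, 6, 8}, which has 4 elements.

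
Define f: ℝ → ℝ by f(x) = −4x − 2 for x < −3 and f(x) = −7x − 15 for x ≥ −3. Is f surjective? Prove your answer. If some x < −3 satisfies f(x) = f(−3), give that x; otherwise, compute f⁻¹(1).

-16/7

Both pieces are strictly decreasing (slopes −4 and −7), so each is injective on its own interval.
The left piece maps (−∞, −3) onto (10, ∞); the right piece maps [−3, ∞) onto (−∞, 6].
The union (10, ∞) ∪ (−∞, 6] omits the interval between 10 and 6; in particular 10 has no preimage. So f is not surjective.
Because the two images are disjoint, no x < −3 has f(x) = f(−3), so we compute f⁻¹(1): 1 lies in (−∞, 6], so solve −7x − 15 = 1: x = (1 + 15)/(−7) = −16/7.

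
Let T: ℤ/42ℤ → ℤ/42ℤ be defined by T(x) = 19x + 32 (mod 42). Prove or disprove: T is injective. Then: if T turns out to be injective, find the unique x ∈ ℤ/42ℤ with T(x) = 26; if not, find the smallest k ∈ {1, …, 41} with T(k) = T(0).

By definition, T is injective if T(s) = T(t) implies s = t.
If T(s) = T(t), then 19s ≡ 19t (mod 42). Because gcd(19, 42) = 1, we may cancel 19 to get s ≡ t (mod 42).
Therefore T is injective.
We now compute 19⁻¹ mod 42 explicitly. Euclid's algorithm: 42 = 2·19 + 4, 19 = 4·4 + 3, 4 = 1·3 + 1; back-substituting gives 1 = 31·19 − 14·42, so 19⁻¹ ≡ 31 (mod 42).
Since T is injective, we find T⁻¹(26): we need 19x ≡ 26 − 32 ≡ 36 (mod 42). Using 19⁻¹ = 31: x ≡ 31·36 = 1116 = 26·42 + 24, so x = 24.
Check: T(24) = 19·24 + 32 = 488 = 11·42 + 26 ≡ 26 (mod 42).

24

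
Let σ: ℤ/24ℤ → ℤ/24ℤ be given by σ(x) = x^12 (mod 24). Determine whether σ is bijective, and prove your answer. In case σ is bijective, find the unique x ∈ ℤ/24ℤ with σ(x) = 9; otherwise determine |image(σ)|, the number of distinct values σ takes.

4

σ(2): Repeated squaring mod 24: 2^1 ≡ 2, 2^2 ≡ 2² = 4, 2^4 ≡ 4² = 16, 2^8 ≡ 16² = 256 ≡ 16. Since 12 = 8 + 4, 2^12 ≡ 16·16: 16·16 = 256 ≡ 16. So 2^12 ≡ 16 (mod 24).
σ(4): Repeated squaring mod 24: 4^1 ≡ 4, 4^2 ≡ 4² = 16, 4^4 ≡ 16² = 256 ≡ 16, 4^8 ≡ 16² = 256 ≡ 16. Since 12 = 8 + 4, 4^12 ≡ 16·16: 16·16 = 256 ≡ 16. So 4^12 ≡ 16 (mod 24).
So σ(2) = σ(4) = 16 while 2 ≠ 4, hence σ is not injective, hence not bijective.
Since σ is not bijective, we determine |image(σ)|. Computing x^12 mod 24 for each x (by repeated squaring, reducing mod 24 at every step), the values σ(0), σ(1), …, σ(23) are: 0, 1, 16, 9, 16, 1, 0, 1, 16, 9, 16, 1, 0, 1, 16, 9, 16, 1, 0, 1, 16, 9, 16, 1.
The distinct values are {0, 1, 9, 16}; there are 4 of them.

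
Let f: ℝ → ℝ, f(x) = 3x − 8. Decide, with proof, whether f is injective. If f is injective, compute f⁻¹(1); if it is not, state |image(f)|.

3

Recall: injectivity means: for all s, t in the domain, f(s) = f(t) implies s = t.
Suppose f(s) = f(t). Then 3s − 8 = 3t − 8, therefore 3s = 3t, so s = t.
Thus f is injective.
Since f is injective, we compute f⁻¹(1) = (1 + 8)/3 = 3.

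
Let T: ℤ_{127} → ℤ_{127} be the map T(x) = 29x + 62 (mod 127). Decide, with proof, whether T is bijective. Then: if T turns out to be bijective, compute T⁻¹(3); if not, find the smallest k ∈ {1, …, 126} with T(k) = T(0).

33

If T(x_1) = T(x_2), then 29x_1 ≡ 29x_2 (mod 127). Because gcd(29, 127) = 1, we may cancel 29 to get x_1 ≡ x_2 (mod 127).
We now compute 29⁻¹ mod 127 explicitly. Euclid's algorithm: 127 = 4·29 + 11, 29 = 2·11 + 7, 11 = 1·7 + 4, 7 = 1·4 + 3, 4 = 1·3 + 1; back-substituting gives 1 = 92·29 − 21·127, so 29⁻¹ ≡ 92 (mod 127).
For any y ∈ ℤ_{127}, x = 92(y − 62) mod 127 satisfies T(x) = 29·92(y − 62) + 62 ≡ y (since 29·92 ≡ 1 mod 127). So every y has a preimage.
Hence T is bijective.
Since T is bijective, we find T⁻¹(3): we need 29x ≡ 3 − 62 ≡ 68 (mod 127). Using 29⁻¹ = 92: x ≡ 92·68 = 6256 = 49·127 + 33, so x = 33.
Check: T(33) = 29·33 + 62 = 1019 = 8·127 + 3 ≡ 3 (mod 127).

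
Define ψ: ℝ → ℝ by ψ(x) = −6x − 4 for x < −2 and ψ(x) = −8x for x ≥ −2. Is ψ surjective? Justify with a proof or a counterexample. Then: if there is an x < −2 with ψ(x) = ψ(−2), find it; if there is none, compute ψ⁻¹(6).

-10/3

Both pieces are strictly decreasing (slopes −6 and −8), so each is injective on its own interval.
The left piece maps (−∞, −2) onto (8, ∞); the right piece maps [−2, ∞) onto (−∞, 16].
The union (8, ∞) ∪ (−∞, 16] covers ℝ, so ψ is surjective.
For the follow-up: the images overlap, so an x < −2 with ψ(x) = ψ(−2) exists. ψ(−2) = 16; solving −6x − 4 = 16 for x < −2 gives x = (16 + 4)/(−6) = −10/3.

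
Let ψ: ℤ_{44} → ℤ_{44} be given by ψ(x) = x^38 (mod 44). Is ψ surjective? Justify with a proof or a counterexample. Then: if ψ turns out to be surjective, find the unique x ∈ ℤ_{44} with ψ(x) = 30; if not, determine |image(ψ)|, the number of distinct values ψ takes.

12

ψ(10): Repeated squaring mod 44: 10^1 ≡ 10, 10^2 ≡ 10² = 100 ≡ 12, 10^4 ≡ 12² = 144 ≡ 12, 10^8 ≡ 12² = 144 ≡ 12, 10^16 ≡ 12² = 144 ≡ 12, 10^32 ≡ 12² = 144 ≡ 12. Since 38 = 32 + 4 + 2, 10^38 ≡ 12·12·12: 12·12 = 144 ≡ 12, then 12·12 = 144 ≡ 12. So 10^38 ≡ 12 (mod 44).
ψ(12): Repeated squaring mod 44: 12^1 ≡ 12, 12^2 ≡ 12² = 144 ≡ 12, 12^4 ≡ 12² = 144 ≡ 12, 12^8 ≡ 12² = 144 ≡ 12, 12^16 ≡ 12² = 144 ≡ 12, 12^32 ≡ 12² = 144 ≡ 12. Since 38 = 32 + 4 + 2, 12^38 ≡ 12·12·12: 12·12 = 144 ≡ 12, then 12·12 = 144 ≡ 12. So 12^38 ≡ 12 (mod 44).
So ψ(10) = ψ(12) = 12 while 10 ≠ 12, so ψ is not injective.
A non-injective map from the 44-element set ℤ_{44} to itself takes at most 43 distinct values, so it cannot be surjective. Thus ψ is not surjective.
Since ψ is not surjective, we determine |image(ψ)|. Computing x^38 mod 44 for each x (by repeated squaring, reducing mod 44 at every step), the values ψ(0), ψ(1), …, ψ(43) are: 0, 1, 36, 5, 20, 37, 4, 9, 16, 25, 12, 33, 12, 25, 16, 9, 4, 37, 20, 5, 36, 1, 0, 1, 36, 5, 20, 37, 4, 9, 16, 25, 12, 33, 12, 25, 16, 9, 4, 37, 20, 5, 36, 1.
The distinct values are {0, 1, 4, 5, 9, 12, 16, 20, 25, 33, 36, 37}; there are 12 of them.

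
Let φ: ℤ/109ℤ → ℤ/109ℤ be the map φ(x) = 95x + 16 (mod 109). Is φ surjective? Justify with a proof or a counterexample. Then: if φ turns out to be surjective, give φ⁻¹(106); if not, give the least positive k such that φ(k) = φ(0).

Since gcd(95, 109) = 1, 95 is invertible modulo 109. Euclid's algorithm: 109 = 1·95 + 14, 95 = 6·14 + 11, 14 = 1·11 + 3, 11 = 3·3 + 2, 3 = 1·2 + 1; back-substituting gives 1 = 70·95 − 61·109, so 95⁻¹ ≡ 70 (mod 109).
For any y ∈ ℤ/109ℤ, x = 70(y − 16) mod 109 satisfies φ(x) = 95·70(y − 16) + 16 ≡ y (since 95·70 ≡ 1 mod 109). So every y has a preimage.
Hence φ is surjective.
Since φ is surjective, we find φ⁻¹(106): we need 95x ≡ 106 − 16 ≡ 90 (mod 109). Using 95⁻¹ = 70: x ≡ 70·90 = 6300 = 57·109 + 87, so x = 87.
Check: φ(87) = 95·87 + 16 = 8281 = 75·109 + 106 ≡ 106 (mod 109).

87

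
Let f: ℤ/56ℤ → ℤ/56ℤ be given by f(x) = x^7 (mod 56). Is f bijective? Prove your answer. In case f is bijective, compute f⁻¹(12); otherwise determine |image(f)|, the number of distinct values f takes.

f(0) = 0^7 = 0.
f(14): Repeated squaring mod 56: 14^1 ≡ 14, 14^2 ≡ 14² = 196 ≡ 28, 14^4 ≡ 28² = 784 ≡ 0. Since 7 = 4 + 2 + 1, 14^7 ≡ 0·28·14: 0·28 = 0, then 0·14 = 0. So 14^7 ≡ 0 (mod 56).
So f(0) = f(14) = 0 while 0 ≠ 14, thus f is not injective, hence not bijective.
Since f is not bijective, we determine |image(f)|. Computing x^7 mod 56 for each x (by repeated squaring, reducing mod 56 at every step), the values f(0), f(1), …, f(55) are: 0, 1, 16, 3, 32, 5, 48, 7, 8, 9, 24, 11, 40, 13, 0, 15, 16, 17, 32, 19, 48, 21, 8, 23, 24, 25, 40, 27, 0, 29, 16, 31, 32, 33, 48, 35, 8, 37, 24, 39, 40, 41, 0, 43, 16, 45, 32, 47, 48, 49, 8, 51, 24, 53, 40, 55.
The distinct values are {0, 1, 3, 5, 7, 8, 9, 11, 13, 15, 16, 17, 19, 21, 23, 24, 25, 27, 29, 31, 32, 33, 35, 37, 39, 40, 41, 43, 45, 47, 48, 49, 51, 53, 55}; there are 35 of them.

35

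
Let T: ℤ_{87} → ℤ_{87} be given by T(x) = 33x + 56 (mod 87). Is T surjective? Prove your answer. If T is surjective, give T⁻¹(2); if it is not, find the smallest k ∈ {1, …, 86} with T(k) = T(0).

Since gcd(33, 87) = 3, we have 33x ≡ 0 (mod 3) for all x, so T(x) ≡ 2 (mod 3).
But 0 ≢ 2 (mod 3), so 0 ∈ ℤ_{87} has no preimage. Hence T is not surjective.
Since T is not surjective, we find the least positive k with T(k) = T(0): this means 33k ≡ 0 (mod 87), i.e. 87 ∣ 33k. Since gcd(33, 87) = 3, dividing through by 3 this holds exactly when 29 ∣ 11k, and as gcd(11, 29) = 1, exactly when 29 ∣ k.
The smallest positive such k is 29.

29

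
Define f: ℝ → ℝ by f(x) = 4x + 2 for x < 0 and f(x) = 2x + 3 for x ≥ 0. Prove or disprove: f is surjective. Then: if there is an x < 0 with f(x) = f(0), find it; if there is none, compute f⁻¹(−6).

Both pieces are strictly increasing (slopes 4 and 2), so each is injective on its own interval.
The left piece maps (−∞, 0) onto (−∞, 2); the right piece maps [0, ∞) onto [3, ∞).
The union (−∞, 2) ∪ [3, ∞) omits the interval between 2 and 3; in particular 2 has no preimage. So f is not surjective.
Because the two images are disjoint, no x < 0 has f(x) = f(0), so we compute f⁻¹(−6): −6 lies in (−∞, 2), so solve 4x + 2 = −6: x = (−6 − 2)/4 = −2.

-2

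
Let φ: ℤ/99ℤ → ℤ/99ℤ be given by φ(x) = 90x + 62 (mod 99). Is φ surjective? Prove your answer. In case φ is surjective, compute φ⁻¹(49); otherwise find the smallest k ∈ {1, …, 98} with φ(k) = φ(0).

By definition, surjectivity means every element of the codomain has a preimage under φ.
Since gcd(90, 99) = 9, we have 90x ≡ 0 (mod 9) for all x, so φ(x) ≡ 8 (mod 9).
But 0 ≢ 8 (mod 9), so 0 ∈ ℤ/99ℤ has no preimage. Hence φ is not surjective.
Since φ is not surjective, we find the least positive k with φ(k) = φ(0): this means 90k ≡ 0 (mod 99), i.e. 99 ∣ 90k. Since gcd(90, 99) = 9, dividing through by 9 this holds exactly when 11 ∣ 10k, and as gcd(10, 11) = 1, exactly when 11 ∣ k.
The smallest positive such k is 11.

11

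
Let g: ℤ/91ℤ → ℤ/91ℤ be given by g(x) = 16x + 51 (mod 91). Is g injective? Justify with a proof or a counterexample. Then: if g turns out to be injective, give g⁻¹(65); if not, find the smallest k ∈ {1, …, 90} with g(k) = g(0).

Suppose g(x_1) = g(x_2) in ℤ/91ℤ. Then 16x_1 + 51 ≡ 16x_2 + 51 (mod 91), therefore 16(x_1 − x_2) ≡ 0 (mod 91).
Since gcd(16, 91) = 1, 16 is invertible modulo 91, thus x_1 − x_2 ≡ 0 (mod 91), i.e. x_1 = x_2.
Thus g is injective.
We now compute 16⁻¹ mod 91 explicitly. Euclid's algorithm: 91 = 5·16 + 11, 16 = 1·11 + 5, 11 = 2·5 + 1; back-substituting gives 1 = 74·16 − 13·91, so 16⁻¹ ≡ 74 (mod 91).
Since g is injective, we find g⁻¹(65): we need 16x ≡ 65 − 51 ≡ 14 (mod 91). Using 16⁻¹ = 74: x ≡ 74·14 = 1036 = 11·91 + 35, so x = 35.
Check: g(35) = 16·35 + 51 = 611 = 6·91 + 65 ≡ 65 (mod 91).

35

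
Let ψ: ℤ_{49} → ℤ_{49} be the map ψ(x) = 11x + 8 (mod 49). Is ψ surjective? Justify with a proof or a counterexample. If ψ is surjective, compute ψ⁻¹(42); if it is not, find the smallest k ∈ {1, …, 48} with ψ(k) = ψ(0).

12

Recall: surjectivity means every element of the codomain has a preimage under ψ.
Since gcd(11, 49) = 1, 11 is invertible modulo 49. Euclid's algorithm: 49 = 4·11 + 5, 11 = 2·5 + 1; back-substituting gives 1 = 9·11 − 2·49, so 11⁻¹ ≡ 9 (mod 49).
Then y ↦ 9(y − 8) is a two-sided inverse to ψ, so every y ∈ ℤ_{49} has a preimage.
Thus ψ is surjective.
Since ψ is surjective, we compute ψ⁻¹(42): solve 11x + 8 ≡ 42 (mod 49), i.e. 11x ≡ 34 (mod 49).
Multiplying by 11⁻¹ = 9 gives x ≡ 9·34 = 306 = 6·49 + 12 ≡ 12 (mod 49).
Check: ψ(12) = 11·12 + 8 = 140 = 2·49 + 42 ≡ 42 (mod 49).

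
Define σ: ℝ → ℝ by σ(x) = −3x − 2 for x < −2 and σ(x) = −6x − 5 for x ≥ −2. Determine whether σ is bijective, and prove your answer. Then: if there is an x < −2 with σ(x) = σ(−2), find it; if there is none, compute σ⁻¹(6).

-3

Both pieces are strictly decreasing (slopes −3 and −6), so each is injective on its own interval.
The left piece maps (−∞, −2) onto (4, ∞); the right piece maps [−2, ∞) onto (−∞, 7].
These images overlap. In particular σ(−2) = 7 (right piece), and solving −3x − 2 = 7 on the left piece gives x = −3 < −2.
So σ(−3) = σ(−2) with −3 ≠ −2, and σ is not injective, hence not bijective. This x = −3 is the requested value below −2.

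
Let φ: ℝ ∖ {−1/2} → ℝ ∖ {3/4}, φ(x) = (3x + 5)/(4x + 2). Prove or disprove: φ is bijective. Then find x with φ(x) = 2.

Suppose φ(a) = φ(b). Cross-multiplying: (3a + 5)(4b + 2) = (3b + 5)(4a + 2).
Expanding both sides and cancelling the symmetric terms leaves −14·(a − b) = 0. Since −14 ≠ 0, a = b. Hence φ is injective.
For any y ≠ 3/4, solving y(4x + 2) = 3x + 5 for x gives a well-defined x ≠ −1/2. So φ is surjective.
Therefore φ is bijective.
Solving φ(x) = 2: cross-multiplying gives 3x + 5 = 2(4x + 2), which rearranges to −5x = −1, so x = 1/5.

1/5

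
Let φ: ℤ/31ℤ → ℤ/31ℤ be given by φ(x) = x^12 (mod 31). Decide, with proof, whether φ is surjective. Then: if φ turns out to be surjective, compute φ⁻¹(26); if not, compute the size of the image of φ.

φ(1) = 1^12 = 1.
φ(5): Repeated squaring mod 31: 5^1 ≡ 5, 5^2 ≡ 5² = 25, 5^4 ≡ 25² = 625 ≡ 5, 5^8 ≡ 5² = 25. Since 12 = 8 + 4, 5^12 ≡ 25·5: 25·5 = 125 ≡ 1. So 5^12 ≡ 1 (mod 31).
So φ(1) = φ(5) = 1 while 1 ≠ 5, thus φ is not injective.
A non-injective map from the 31-element set ℤ/31ℤ to itself takes at most 30 distinct values, so it cannot be surjective. Therefore φ is not surjective.
Since φ is not surjective, we determine |image(φ)|. Computing x^12 mod 31 for each x (by repeated squaring, reducing mod 31 at every step), the values φ(0), φ(1), …, φ(30) are: 0, 1, 4, 8, 16, 1, 1, 16, 2, 2, 4, 16, 4, 8, 2, 8, 8, 2, 8, 4, 16, 4, 2, 2, 16, 1, 1, 16, 8, 4, 1.
The distinct values are {0, 1, 2, 4, 8, 16}; there are 6 of them.

6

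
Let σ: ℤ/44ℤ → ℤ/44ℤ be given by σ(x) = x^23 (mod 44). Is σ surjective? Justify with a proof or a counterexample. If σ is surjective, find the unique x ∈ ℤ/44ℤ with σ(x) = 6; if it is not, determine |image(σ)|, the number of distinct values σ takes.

33

σ(0) = 0^23 = 0.
σ(22): Repeated squaring mod 44: 22^1 ≡ 22, 22^2 ≡ 22² = 484 ≡ 0, 22^4 ≡ 0² = 0, 22^8 ≡ 0² = 0, 22^16 ≡ 0² = 0. Since 23 = 16 + 4 + 2 + 1, 22^23 ≡ 0·0·0·22: 0·0 = 0, then 0·0 = 0, then 0·22 = 0. So 22^23 ≡ 0 (mod 44).
So σ(0) = σ(22) = 0 while 0 ≠ 22, therefore σ is not injective.
A non-injective map from the 44-element set ℤ/44ℤ to itself takes at most 43 distinct values, so it cannot be surjective. So σ is not surjective.
Since σ is not surjective, we determine |image(σ)|. Computing x^23 mod 44 for each x (by repeated squaring, reducing mod 44 at every step), the values σ(0), σ(1), …, σ(43) are: 0, 1, 8, 27, 20, 37, 40, 35, 28, 25, 32, 11, 12, 41, 16, 31, 4, 29, 24, 39, 36, 21, 0, 23, 8, 5, 20, 15, 40, 13, 28, 3, 32, 33, 12, 19, 16, 9, 4, 7, 24, 17, 36, 43.
The distinct values are {0, 1, 3, 4, 5, 7, 8, 9, 11, 12, 13, 15, 16, 17, 19, 20, 21, 23, 24, 25, 27, 28, 29, 31, 32, 33, 35, 36, 37, 39, 40, 41, 43}; there are 33 of them.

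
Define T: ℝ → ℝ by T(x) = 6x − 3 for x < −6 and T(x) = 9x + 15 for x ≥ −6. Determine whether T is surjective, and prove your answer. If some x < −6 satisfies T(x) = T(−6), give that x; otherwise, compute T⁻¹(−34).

Both pieces are strictly increasing (slopes 6 and 9), so each is injective on its own interval.
The left piece maps (−∞, −6) onto (−∞, −39); the right piece maps [−6, ∞) onto [−39, ∞).
These images together cover ℝ, so T is surjective.
Because the two images are disjoint, no x < −6 has T(x) = T(−6), so we compute T⁻¹(−34): −34 lies in [−39, ∞), so solve 9x + 15 = −34: x = (−34 − 15)/9 = −49/9.

-49/9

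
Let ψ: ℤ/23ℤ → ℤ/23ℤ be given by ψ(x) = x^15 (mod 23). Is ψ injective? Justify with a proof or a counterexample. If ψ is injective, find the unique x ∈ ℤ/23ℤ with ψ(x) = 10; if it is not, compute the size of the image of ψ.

11

Since 23 is prime, the nonzero elements of ℤ/23ℤ form a cyclic group of order 22.
As gcd(15, 22) = 1, raising to the 15th power is a bijection on this group: if a^15 ≡ b^15 then (ab^{−1})^15 = 1, and the only element of order dividing gcd(15, 22) = 1 is 1, so a = b.
With ψ(0) = 0 this makes ψ injective on all of ℤ/23ℤ, hence bijective (finite equal-size domain and codomain). In particular ψ is injective.
Since ψ is injective, we find the preimage of 10. The inverse of x ↦ x^15 on (ℤ/23ℤ)^× is x ↦ x^3, because 15·3 = 45 = 2·22 + 1 ≡ 1 (mod 22) and x^{22} = 1 for x ≠ 0 (Fermat). So ψ⁻¹(10) = 10^3 mod 23.
Repeated squaring mod 23: 10^1 ≡ 10, 10^2 ≡ 10² = 100 ≡ 8. Since 3 = 2 + 1, 10^3 ≡ 8·10: 8·10 = 80 ≡ 11. So 10^3 ≡ 11 (mod 23).
Hence ψ⁻¹(10) = 11.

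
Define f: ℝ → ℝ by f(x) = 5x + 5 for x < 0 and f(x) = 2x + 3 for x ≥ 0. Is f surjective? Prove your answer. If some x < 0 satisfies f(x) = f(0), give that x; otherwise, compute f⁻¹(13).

Both pieces are strictly increasing (slopes 5 and 2), so each is injective on its own interval.
The left piece maps (−∞, 0) onto (−∞, 5); the right piece maps [0, ∞) onto [3, ∞).
The union (−∞, 5) ∪ [3, ∞) covers ℝ, so f is surjective.
For the follow-up: the images overlap, so an x < 0 with f(x) = f(0) exists. f(0) = 3; solving 5x + 5 = 3 for x < 0 gives x = (3 − 5)/5 = −2/5.

-2/5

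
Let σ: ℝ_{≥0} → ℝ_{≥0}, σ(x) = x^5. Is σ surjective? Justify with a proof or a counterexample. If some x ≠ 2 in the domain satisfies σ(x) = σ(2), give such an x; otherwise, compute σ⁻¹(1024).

For any y ∈ ℝ_{≥0}, x = y^{1/5} ∈ ℝ_{≥0} gives σ(x) = y, so σ is surjective.
Since x ↦ x^5 is strictly increasing on ℝ_{≥0}, it is injective there, so no x ≠ 2 in the domain has σ(x) = σ(2). We therefore compute σ⁻¹(1024) = 1024^{1/5} = 4 (indeed 4^5 = 1024).

4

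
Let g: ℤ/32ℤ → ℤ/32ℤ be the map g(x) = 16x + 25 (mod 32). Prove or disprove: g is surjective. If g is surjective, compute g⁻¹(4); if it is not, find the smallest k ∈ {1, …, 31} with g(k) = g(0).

2

Since gcd(16, 32) = 16, we have 16x ≡ 0 (mod 16) for all x, so g(x) ≡ 9 (mod 16).
But 0 ≢ 9 (mod 16), so 0 ∈ ℤ/32ℤ has no preimage. So g is not surjective.
Since g is not surjective, we find the least positive k with g(k) = g(0): this means 16k ≡ 0 (mod 32), i.e. 32 ∣ 16k. Since gcd(16, 32) = 16, dividing through by 16 this holds exactly when 2 ∣ k.
The smallest positive such k is 2.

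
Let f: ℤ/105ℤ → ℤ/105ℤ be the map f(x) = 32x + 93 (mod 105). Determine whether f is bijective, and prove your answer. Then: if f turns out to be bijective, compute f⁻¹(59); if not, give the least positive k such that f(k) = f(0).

By definition, f is injective if f(u) = f(v) implies u = v.
Suppose f(u) = f(v) in ℤ/105ℤ. Then 32u + 93 ≡ 32v + 93 (mod 105), thus 32(u − v) ≡ 0 (mod 105).
Since gcd(32, 105) = 1, 32 is invertible modulo 105, hence u − v ≡ 0 (mod 105), i.e. u = v.
We now compute 32⁻¹ mod 105 explicitly. Euclid's algorithm: 105 = 3·32 + 9, 32 = 3·9 + 5, 9 = 1·5 + 4, 5 = 1·4 + 1; back-substituting gives 1 = 23·32 − 7·105, so 32⁻¹ ≡ 23 (mod 105).
For any y ∈ ℤ/105ℤ, x = 23(y − 93) mod 105 satisfies f(x) = 32·23(y − 93) + 93 ≡ y (since 32·23 ≡ 1 mod 105). So every y has a preimage.
Hence f is bijective.
Since f is bijective, we find f⁻¹(59): we need 32x ≡ 59 − 93 ≡ 71 (mod 105). Using 32⁻¹ = 23: x ≡ 23·71 = 1633 = 15·105 + 58, so x = 58.
Check: f(58) = 32·58 + 93 = 1949 = 18·105 + 59 ≡ 59 (mod 105).

58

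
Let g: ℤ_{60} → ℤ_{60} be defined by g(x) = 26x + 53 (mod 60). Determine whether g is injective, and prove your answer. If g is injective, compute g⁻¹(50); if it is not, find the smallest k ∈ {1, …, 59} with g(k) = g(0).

By definition, g is injective if g(s) = g(t) implies s = t.
We have gcd(26, 60) = 2 > 1. Taking s = 0 and t = 30: g(0) = 53 and g(30) = 26·30 + 53 = 833 ≡ 53 (mod 60).
So g(0) = g(30) while 0 ≠ 30, therefore g is not injective.
Since g is not injective, we find the least positive k with g(k) = g(0): this means 26k ≡ 0 (mod 60), i.e. 60 ∣ 26k. Since gcd(26, 60) = 2, dividing through by 2 this holds exactly when 30 ∣ 13k, and as gcd(13, 30) = 1, exactly when 30 ∣ k.
The smallest positive such k is 30.

30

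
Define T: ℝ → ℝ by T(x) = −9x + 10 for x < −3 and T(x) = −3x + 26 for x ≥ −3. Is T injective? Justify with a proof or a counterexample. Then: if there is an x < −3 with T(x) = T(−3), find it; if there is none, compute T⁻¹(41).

Both pieces are strictly decreasing (slopes −9 and −3), so each is injective on its own interval.
The left piece maps (−∞, −3) onto (37, ∞); the right piece maps [−3, ∞) onto (−∞, 35].
These images are disjoint, so no value is attained by both pieces. So T is injective.
Because the two images are disjoint, no x < −3 has T(x) = T(−3), so we compute T⁻¹(41): 41 lies in (37, ∞), so solve −9x + 10 = 41: x = (41 − 10)/(−9) = −31/9.

-31/9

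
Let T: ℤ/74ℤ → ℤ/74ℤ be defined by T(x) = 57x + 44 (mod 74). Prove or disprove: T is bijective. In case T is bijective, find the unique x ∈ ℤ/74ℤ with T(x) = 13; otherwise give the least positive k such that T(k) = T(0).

Recall: T is injective if T(s) = T(t) implies s = t.
If T(s) = T(t), then 57s ≡ 57t (mod 74). Because gcd(57, 74) = 1, we may cancel 57 to get s ≡ t (mod 74).
We now compute 57⁻¹ mod 74 explicitly. Euclid's algorithm: 74 = 1·57 + 17, 57 = 3·17 + 6, 17 = 2·6 + 5, 6 = 1·5 + 1; back-substituting gives 1 = 13·57 − 10·74, so 57⁻¹ ≡ 13 (mod 74).
Then y ↦ 13(y − 44) is a two-sided inverse to T, so every y ∈ ℤ/74ℤ has a preimage.
Thus T is bijective.
Since T is bijective, we find T⁻¹(13): we need 57x ≡ 13 − 44 ≡ 43 (mod 74). Using 57⁻¹ = 13: x ≡ 13·43 = 559 = 7·74 + 41, so x = 41.
Check: T(41) = 57·41 + 44 = 2381 = 32·74 + 13 ≡ 13 (mod 74).

41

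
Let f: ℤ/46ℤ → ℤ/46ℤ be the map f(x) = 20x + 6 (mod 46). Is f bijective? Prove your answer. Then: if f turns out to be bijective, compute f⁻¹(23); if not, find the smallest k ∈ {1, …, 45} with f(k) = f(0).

We have gcd(20, 46) = 2 > 1. Taking a = 0 and b = 23: f(0) = 6 and f(23) = 20·23 + 6 = 466 ≡ 6 (mod 46).
So f(0) = f(23) while 0 ≠ 23, therefore f is not injective, hence not bijective.
Since f is not bijective, we find the least positive k with f(k) = f(0): this means 20k ≡ 0 (mod 46), i.e. 46 ∣ 20k. Since gcd(20, 46) = 2, dividing through by 2 this holds exactly when 23 ∣ 10k, and as gcd(10, 23) = 1, exactly when 23 ∣ k.
The smallest positive such k is 23.

23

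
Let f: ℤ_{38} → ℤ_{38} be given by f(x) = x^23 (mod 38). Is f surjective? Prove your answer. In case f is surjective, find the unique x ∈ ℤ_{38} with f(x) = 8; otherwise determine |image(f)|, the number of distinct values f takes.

Computing x^23 mod 38 for each x (by repeated squaring, reducing mod 38 at every step), the values f(0), f(1), …, f(37) are: 0, 1, 32, 15, 36, 9, 24, 11, 12, 35, 22, 7, 8, 33, 10, 21, 4, 25, 18, 19, 20, 13, 34, 17, 28, 5, 30, 31, 16, 3, 26, 27, 14, 29, 2, 23, 6, 37.
Every element of ℤ_{38} appears exactly once in this list, so f is a bijection, and in particular surjective.
Since f is surjective, we read off the preimage of 8 from the same table: f(12) = 8, so f⁻¹(8) = 12.

12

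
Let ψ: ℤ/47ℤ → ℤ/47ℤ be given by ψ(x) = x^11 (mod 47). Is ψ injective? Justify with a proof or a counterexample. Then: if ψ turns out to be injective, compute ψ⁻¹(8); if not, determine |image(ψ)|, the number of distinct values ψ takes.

Since 47 is prime, the nonzero elements of ℤ/47ℤ form a cyclic group of order 46.
As gcd(11, 46) = 1, raising to the 11th power is a bijection on this group: if s^11 ≡ t^11 then (st^{−1})^11 = 1, and the only element of order dividing gcd(11, 46) = 1 is 1, so s = t.
With ψ(0) = 0 this makes ψ injective on all of ℤ/47ℤ, hence bijective (finite equal-size domain and codomain). In particular ψ is injective.
Since ψ is injective, we find the preimage of 8. The inverse of x ↦ x^11 on (ℤ/47ℤ)^× is x ↦ x^21, because 11·21 = 231 = 5·46 + 1 ≡ 1 (mod 46) and x^{46} = 1 for x ≠ 0 (Fermat). So ψ⁻¹(8) = 8^21 mod 47.
Repeated squaring mod 47: 8^1 ≡ 8, 8^2 ≡ 8² = 64 ≡ 17, 8^4 ≡ 17² = 289 ≡ 7, 8^8 ≡ 7² = 49 ≡ 2, 8^16 ≡ 2² = 4. Since 21 = 16 + 4 + 1, 8^21 ≡ 4·7·8: 4·7 = 28, then 28·8 = 224 ≡ 36. So 8^21 ≡ 36 (mod 47).
Hence ψ⁻¹(8) = 36.

36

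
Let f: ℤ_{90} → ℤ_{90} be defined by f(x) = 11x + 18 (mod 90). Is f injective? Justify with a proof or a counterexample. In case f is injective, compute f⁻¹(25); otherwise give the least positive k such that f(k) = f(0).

17

If f(s) = f(t), then 11s ≡ 11t (mod 90). Because gcd(11, 90) = 1, we may cancel 11 to get s ≡ t (mod 90).
Hence f is injective.
We now compute 11⁻¹ mod 90 explicitly. Euclid's algorithm: 90 = 8·11 + 2, 11 = 5·2 + 1; back-substituting gives 1 = 41·11 − 5·90, so 11⁻¹ ≡ 41 (mod 90).
Since f is injective, we find f⁻¹(25): we need 11x ≡ 25 − 18 ≡ 7 (mod 90). Using 11⁻¹ = 41: x ≡ 41·7 = 287 = 3·90 + 17, so x = 17.
Check: f(17) = 11·17 + 18 = 205 = 2·90 + 25 ≡ 25 (mod 90).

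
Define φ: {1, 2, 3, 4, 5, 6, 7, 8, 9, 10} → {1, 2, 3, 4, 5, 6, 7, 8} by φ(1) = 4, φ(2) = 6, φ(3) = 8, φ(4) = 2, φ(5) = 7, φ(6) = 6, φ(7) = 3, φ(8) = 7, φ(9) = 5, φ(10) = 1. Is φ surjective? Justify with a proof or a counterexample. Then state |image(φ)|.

Every element of the codomain has a preimage: 1 = φ(10), 2 = φ(4), 3 = φ(7), 4 = φ(1), 5 = φ(9), 6 = φ(2), 7 = φ(5), 8 = φ(3).
Thus φ is surjective.
The image of φ is {1, 2, 3, 4, 5, 6, 7, 8}, which has 8 elements.

8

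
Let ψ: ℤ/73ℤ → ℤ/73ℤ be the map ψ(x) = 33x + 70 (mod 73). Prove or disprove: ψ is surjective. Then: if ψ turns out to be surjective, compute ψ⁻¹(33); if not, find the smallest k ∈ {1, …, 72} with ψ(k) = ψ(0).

Since gcd(33, 73) = 1, 33 is invertible modulo 73. Euclid's algorithm: 73 = 2·33 + 7, 33 = 4·7 + 5, 7 = 1·5 + 2, 5 = 2·2 + 1; back-substituting gives 1 = 31·33 − 14·73, so 33⁻¹ ≡ 31 (mod 73).
For any y ∈ ℤ/73ℤ, x = 31(y − 70) mod 73 satisfies ψ(x) = 33·31(y − 70) + 70 ≡ y (since 33·31 ≡ 1 mod 73). So every y has a preimage.
Hence ψ is surjective.
Since ψ is surjective, we find ψ⁻¹(33): we need 33x ≡ 33 − 70 ≡ 36 (mod 73). Using 33⁻¹ = 31: x ≡ 31·36 = 1116 = 15·73 + 21, so x = 21.
Check: ψ(21) = 33·21 + 70 = 763 = 10·73 + 33 ≡ 33 (mod 73).

21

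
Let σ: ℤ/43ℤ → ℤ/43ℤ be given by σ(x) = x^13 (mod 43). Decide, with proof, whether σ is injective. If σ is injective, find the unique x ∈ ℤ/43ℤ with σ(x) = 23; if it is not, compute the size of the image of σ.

24

Since 43 is prime, the nonzero elements of ℤ/43ℤ form a cyclic group of order 42.
As gcd(13, 42) = 1, raising to the 13th power is a bijection on this group: if x_1^13 ≡ x_2^13 then (x_1x_2^{−1})^13 = 1, and the only element of order dividing gcd(13, 42) = 1 is 1, so x_1 = x_2.
With σ(0) = 0 this makes σ injective on all of ℤ/43ℤ, hence bijective (finite equal-size domain and codomain). In particular σ is injective.
Since σ is injective, we find the preimage of 23. The inverse of x ↦ x^13 on (ℤ/43ℤ)^× is x ↦ x^13, because 13·13 = 169 = 4·42 + 1 ≡ 1 (mod 42) and x^{42} = 1 for x ≠ 0 (Fermat). So σ⁻¹(23) = 23^13 mod 43.
Repeated squaring mod 43: 23^1 ≡ 23, 23^2 ≡ 23² = 529 ≡ 13, 23^4 ≡ 13² = 169 ≡ 40, 23^8 ≡ 40² = 1600 ≡ 9. Since 13 = 8 + 4 + 1, 23^13 ≡ 9·40·23: 9·40 = 360 ≡ 16, then 16·23 = 368 ≡ 24. So 23^13 ≡ 24 (mod 43).
Hence σ⁻¹(23) = 24.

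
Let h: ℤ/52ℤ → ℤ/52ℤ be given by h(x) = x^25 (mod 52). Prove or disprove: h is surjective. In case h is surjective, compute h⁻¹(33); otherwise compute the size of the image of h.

39

h(0) = 0^25 = 0.
h(26): Repeated squaring mod 52: 26^1 ≡ 26, 26^2 ≡ 26² = 676 ≡ 0, 26^4 ≡ 0² = 0, 26^8 ≡ 0² = 0, 26^16 ≡ 0² = 0. Since 25 = 16 + 8 + 1, 26^25 ≡ 0·0·26: 0·0 = 0, then 0·26 = 0. So 26^25 ≡ 0 (mod 52).
So h(0) = h(26) = 0 while 0 ≠ 26, so h is not injective.
A non-injective map from the 52-element set ℤ/52ℤ to itself takes at most 51 distinct values, so it cannot be surjective. Hence h is not surjective.
Since h is not surjective, we determine |image(h)|. Computing x^25 mod 52 for each x (by repeated squaring, reducing mod 52 at every step), the values h(0), h(1), …, h(51) are: 0, 1, 28, 3, 4, 5, 32, 7, 8, 9, 36, 11, 12, 13, 40, 15, 16, 17, 44, 19, 20, 21, 48, 23, 24, 25, 0, 27, 28, 29, 4, 31, 32, 33, 8, 35, 36, 37, 12, 39, 40, 41, 16, 43, 44, 45, 20, 47, 48, 49, 24, 51.
The distinct values are {0, 1, 3, 4, 5, 7, 8, 9, 11, 12, 13, 15, 16, 17, 19, 20, 21, 23, 24, 25, 27, 28, 29, 31, 32, 33, 35, 36, 37, 39, 40, 41, 43, 44, 45, 47, 48, 49, 51}; there are 39 of them.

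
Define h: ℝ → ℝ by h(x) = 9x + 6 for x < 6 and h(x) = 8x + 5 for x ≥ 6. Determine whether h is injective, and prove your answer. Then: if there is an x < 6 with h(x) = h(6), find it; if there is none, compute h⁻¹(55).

47/9

Both pieces are strictly increasing (slopes 9 and 8), so each is injective on its own interval.
The left piece maps (−∞, 6) onto (−∞, 60); the right piece maps [6, ∞) onto [53, ∞).
These images overlap. In particular h(6) = 53 (right piece), and solving 9x + 6 = 53 on the left piece gives x = 47/9 < 6.
So h(47/9) = h(6) with 47/9 ≠ 6, and h is not injective. This x = 47/9 is the requested value below 6.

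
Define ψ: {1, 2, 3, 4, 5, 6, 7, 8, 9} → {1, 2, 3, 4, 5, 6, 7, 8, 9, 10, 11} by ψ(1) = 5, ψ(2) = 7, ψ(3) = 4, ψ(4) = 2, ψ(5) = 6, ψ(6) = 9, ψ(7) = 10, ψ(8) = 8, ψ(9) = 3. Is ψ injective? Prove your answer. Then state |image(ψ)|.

9

The values ψ(1), …, ψ(9) are 5, 7, 4, 2, 6, 9, 10, 8, 3 — all distinct.
So ψ(u) = ψ(v) only when u = v, and ψ is injective.
The image of ψ is {2, 3, 4, 5, 6, 7, 8, 9, 10}, which has 9 elements.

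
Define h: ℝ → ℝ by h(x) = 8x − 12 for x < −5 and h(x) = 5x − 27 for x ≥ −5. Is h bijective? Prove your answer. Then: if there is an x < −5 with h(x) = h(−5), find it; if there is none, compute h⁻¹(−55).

-43/8

Both pieces are strictly increasing (slopes 8 and 5), so each is injective on its own interval.
The left piece maps (−∞, −5) onto (−∞, −52); the right piece maps [−5, ∞) onto [−52, ∞).
Since −52 = −52, the images partition ℝ: h is injective and surjective, hence bijective.
Because the two images are disjoint, no x < −5 has h(x) = h(−5), so we compute h⁻¹(−55): −55 lies in (−∞, −52), so solve 8x − 12 = −55: x = (−55 + 12)/8 = −43/8.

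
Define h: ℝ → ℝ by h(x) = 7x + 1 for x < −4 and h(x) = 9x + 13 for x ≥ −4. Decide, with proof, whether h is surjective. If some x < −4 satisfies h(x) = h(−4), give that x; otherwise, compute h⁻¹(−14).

-3

Both pieces are strictly increasing (slopes 7 and 9), so each is injective on its own interval.
The left piece maps (−∞, −4) onto (−∞, −27); the right piece maps [−4, ∞) onto [−23, ∞).
The union (−∞, −27) ∪ [−23, ∞) omits the interval between −27 and −23; in particular −27 has no preimage. So h is not surjective.
Because the two images are disjoint, no x < −4 has h(x) = h(−4), so we compute h⁻¹(−14): −14 lies in [−23, ∞), so solve 9x + 13 = −14: x = (−14 − 13)/9 = −3.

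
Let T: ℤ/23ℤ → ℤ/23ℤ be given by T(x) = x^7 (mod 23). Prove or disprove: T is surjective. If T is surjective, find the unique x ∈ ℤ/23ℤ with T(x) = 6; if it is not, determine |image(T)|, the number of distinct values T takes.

18

Since 23 is prime, the nonzero elements of ℤ/23ℤ form a cyclic group of order 22.
As gcd(7, 22) = 1, raising to the 7th power is a bijection on this group: if x_1^7 ≡ x_2^7 then (x_1x_2^{−1})^7 = 1, and the only element of order dividing gcd(7, 22) = 1 is 1, so x_1 = x_2.
With T(0) = 0 this makes T injective on all of ℤ/23ℤ, hence bijective (finite equal-size domain and codomain). In particular T is surjective.
Since T is surjective, we find the preimage of 6. The inverse of x ↦ x^7 on (ℤ/23ℤ)^× is x ↦ x^19, because 7·19 = 133 = 6·22 + 1 ≡ 1 (mod 22) and x^{22} = 1 for x ≠ 0 (Fermat). So T⁻¹(6) = 6^19 mod 23.
Repeated squaring mod 23: 6^1 ≡ 6, 6^2 ≡ 6² = 36 ≡ 13, 6^4 ≡ 13² = 169 ≡ 8, 6^8 ≡ 8² = 64 ≡ 18, 6^16 ≡ 18² = 324 ≡ 2. Since 19 = 16 + 2 + 1, 6^19 ≡ 2·13·6: 2·13 = 26 ≡ 3, then 3·6 = 18. So 6^19 ≡ 18 (mod 23).
Hence T⁻¹(6) = 18.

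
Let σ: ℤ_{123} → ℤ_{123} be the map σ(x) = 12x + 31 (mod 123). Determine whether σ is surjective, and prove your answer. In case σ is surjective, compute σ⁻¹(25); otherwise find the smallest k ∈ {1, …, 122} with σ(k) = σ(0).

41

Since gcd(12, 123) = 3, we have 12x ≡ 0 (mod 3) for all x, so σ(x) ≡ 1 (mod 3).
But 0 ≢ 1 (mod 3), so 0 ∈ ℤ_{123} has no preimage. Therefore σ is not surjective.
Since σ is not surjective, we find the least positive k with σ(k) = σ(0): this means 12k ≡ 0 (mod 123), i.e. 123 ∣ 12k. Since gcd(12, 123) = 3, dividing through by 3 this holds exactly when 41 ∣ 4k, and as gcd(4, 41) = 1, exactly when 41 ∣ k.
The smallest positive such k is 41.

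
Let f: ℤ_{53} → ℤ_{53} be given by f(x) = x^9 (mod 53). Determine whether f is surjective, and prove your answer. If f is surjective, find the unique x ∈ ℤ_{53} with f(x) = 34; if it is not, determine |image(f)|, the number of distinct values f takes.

Since 53 is prime, the nonzero elements of ℤ_{53} form a cyclic group of order 52.
As gcd(9, 52) = 1, raising to the 9th power is a bijection on this group: if x_1^9 ≡ x_2^9 then (x_1x_2^{−1})^9 = 1, and the only element of order dividing gcd(9, 52) = 1 is 1, so x_1 = x_2.
With f(0) = 0 this makes f injective on all of ℤ_{53}, hence bijective (finite equal-size domain and codomain). In particular f is surjective.
Since f is surjective, we find the preimage of 34. The inverse of x ↦ x^9 on (ℤ_{53})^× is x ↦ x^29, because 9·29 = 261 = 5·52 + 1 ≡ 1 (mod 52) and x^{52} = 1 for x ≠ 0 (Fermat). So f⁻¹(34) = 34^29 mod 53.
Repeated squaring mod 53: 34^1 ≡ 34, 34^2 ≡ 34² = 1156 ≡ 43, 34^4 ≡ 43² = 1849 ≡ 47, 34^8 ≡ 47² = 2209 ≡ 36, 34^16 ≡ 36² = 1296 ≡ 24. Since 29 = 16 + 8 + 4 + 1, 34^29 ≡ 24·36·47·34: 24·36 = 864 ≡ 16, then 16·47 = 752 ≡ 10, then 10·34 = 340 ≡ 22. So 34^29 ≡ 22 (mod 53).
Hence f⁻¹(34) = 22.

22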